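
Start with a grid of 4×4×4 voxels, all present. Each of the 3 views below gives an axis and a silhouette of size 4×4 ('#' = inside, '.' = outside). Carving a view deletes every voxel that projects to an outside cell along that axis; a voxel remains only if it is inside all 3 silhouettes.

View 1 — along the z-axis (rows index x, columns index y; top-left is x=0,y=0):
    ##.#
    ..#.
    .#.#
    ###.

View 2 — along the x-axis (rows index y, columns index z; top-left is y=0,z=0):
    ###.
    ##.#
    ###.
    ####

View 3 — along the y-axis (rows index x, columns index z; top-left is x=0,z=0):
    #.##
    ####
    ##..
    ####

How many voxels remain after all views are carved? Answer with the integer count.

full grid |V| = 64
carve view 1 (along z, XY-mask fill 9/16): 36 voxels remain
carve view 2 (along x, YZ-mask fill 13/16): 29 voxels remain
carve view 3 (along y, XZ-mask fill 13/16): 23 voxels remain

|visual hull| = 23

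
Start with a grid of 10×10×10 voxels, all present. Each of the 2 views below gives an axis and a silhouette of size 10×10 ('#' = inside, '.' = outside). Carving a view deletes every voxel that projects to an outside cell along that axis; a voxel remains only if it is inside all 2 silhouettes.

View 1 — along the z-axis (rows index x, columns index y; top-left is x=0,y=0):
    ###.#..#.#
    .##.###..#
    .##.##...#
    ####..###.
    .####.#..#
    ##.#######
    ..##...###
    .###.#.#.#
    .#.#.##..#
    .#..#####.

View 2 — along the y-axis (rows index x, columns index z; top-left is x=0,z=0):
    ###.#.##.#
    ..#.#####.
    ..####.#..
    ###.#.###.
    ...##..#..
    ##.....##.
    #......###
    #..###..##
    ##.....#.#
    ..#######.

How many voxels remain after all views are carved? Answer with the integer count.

start: 10×10×10 = 1000 voxels
  1. axis=2 (XY plane), |mask|=61  ⇒  voxels=610
  2. axis=1 (XZ plane), |mask|=53  ⇒  voxels=324

|visual hull| = 324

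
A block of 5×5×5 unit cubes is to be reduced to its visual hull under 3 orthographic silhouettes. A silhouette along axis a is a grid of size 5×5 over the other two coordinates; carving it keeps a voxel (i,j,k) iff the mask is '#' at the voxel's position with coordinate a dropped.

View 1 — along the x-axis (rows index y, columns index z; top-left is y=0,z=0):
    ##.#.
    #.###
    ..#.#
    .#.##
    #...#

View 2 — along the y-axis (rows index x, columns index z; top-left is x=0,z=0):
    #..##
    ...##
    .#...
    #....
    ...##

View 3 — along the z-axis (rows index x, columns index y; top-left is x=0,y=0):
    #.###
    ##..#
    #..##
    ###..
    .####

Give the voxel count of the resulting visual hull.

21 voxels

start: 5×5×5 = 125 voxels
step 1: project along x, AND mask (14/25) → |grid| = 70
step 2: project along y, AND mask (9/25) → |grid| = 29
step 3: project along z, AND mask (17/25) → |grid| = 21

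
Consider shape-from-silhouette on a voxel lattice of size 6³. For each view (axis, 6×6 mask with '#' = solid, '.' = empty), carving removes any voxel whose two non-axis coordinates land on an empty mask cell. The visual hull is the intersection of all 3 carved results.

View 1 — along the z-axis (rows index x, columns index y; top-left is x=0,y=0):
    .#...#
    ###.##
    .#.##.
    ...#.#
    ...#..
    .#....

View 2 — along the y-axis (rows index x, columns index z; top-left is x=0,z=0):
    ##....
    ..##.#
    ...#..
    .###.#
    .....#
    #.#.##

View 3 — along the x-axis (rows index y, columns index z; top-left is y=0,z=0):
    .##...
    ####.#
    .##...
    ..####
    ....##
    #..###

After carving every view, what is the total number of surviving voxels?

voxel count = 22

initial block: 6^3 = 216
  1. axis=2 (XY plane), |mask|=14  ⇒  voxels=84
  2. axis=1 (XZ plane), |mask|=15  ⇒  voxels=35
  3. axis=0 (YZ plane), |mask|=19  ⇒  voxels=22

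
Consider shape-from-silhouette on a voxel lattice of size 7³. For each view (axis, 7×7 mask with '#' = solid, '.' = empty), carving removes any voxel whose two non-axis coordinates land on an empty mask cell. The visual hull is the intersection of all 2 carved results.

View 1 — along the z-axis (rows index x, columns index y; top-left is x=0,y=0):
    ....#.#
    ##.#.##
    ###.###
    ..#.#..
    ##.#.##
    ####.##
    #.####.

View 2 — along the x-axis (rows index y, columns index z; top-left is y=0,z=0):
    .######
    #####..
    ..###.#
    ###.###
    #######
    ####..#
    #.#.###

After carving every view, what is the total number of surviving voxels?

168 voxels

initial block: 7^3 = 343
V1 z: intersect with XY mask (31 set) -- 217 left
V2 x: intersect with YZ mask (38 set) -- 168 left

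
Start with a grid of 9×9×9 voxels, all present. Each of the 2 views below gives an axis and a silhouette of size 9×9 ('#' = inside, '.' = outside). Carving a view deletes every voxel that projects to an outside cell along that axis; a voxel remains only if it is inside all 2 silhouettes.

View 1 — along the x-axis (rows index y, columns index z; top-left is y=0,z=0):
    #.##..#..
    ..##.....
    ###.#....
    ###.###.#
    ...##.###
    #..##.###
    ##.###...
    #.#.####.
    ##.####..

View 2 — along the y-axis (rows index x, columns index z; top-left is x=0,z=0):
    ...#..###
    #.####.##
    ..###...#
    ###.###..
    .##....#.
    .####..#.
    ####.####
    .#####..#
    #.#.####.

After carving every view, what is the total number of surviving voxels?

243 voxels

start: 9×9×9 = 729 voxels
V1 x: intersect with YZ mask (45 set) -- 405 left
V2 y: intersect with XZ mask (49 set) -- 243 left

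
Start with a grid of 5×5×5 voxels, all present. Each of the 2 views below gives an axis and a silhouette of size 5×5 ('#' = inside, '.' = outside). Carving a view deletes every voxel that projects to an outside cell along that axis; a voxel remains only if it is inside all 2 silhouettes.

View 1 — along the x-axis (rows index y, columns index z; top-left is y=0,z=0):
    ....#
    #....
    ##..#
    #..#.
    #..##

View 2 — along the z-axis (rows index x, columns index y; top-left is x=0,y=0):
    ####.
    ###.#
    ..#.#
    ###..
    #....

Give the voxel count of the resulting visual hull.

27 voxels

start: 5×5×5 = 125 voxels
[1] x-view keeps 10 columns → grid now 50
[2] z-view keeps 14 columns → grid now 27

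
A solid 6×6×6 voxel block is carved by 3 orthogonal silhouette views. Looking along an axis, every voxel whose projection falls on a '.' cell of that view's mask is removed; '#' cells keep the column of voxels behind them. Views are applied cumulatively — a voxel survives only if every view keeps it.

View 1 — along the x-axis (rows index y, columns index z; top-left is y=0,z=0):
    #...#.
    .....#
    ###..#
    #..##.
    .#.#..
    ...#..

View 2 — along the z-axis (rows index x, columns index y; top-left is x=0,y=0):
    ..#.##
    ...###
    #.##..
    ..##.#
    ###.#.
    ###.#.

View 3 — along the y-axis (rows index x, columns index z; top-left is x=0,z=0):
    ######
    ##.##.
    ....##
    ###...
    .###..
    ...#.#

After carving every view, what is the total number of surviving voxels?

start: 6×6×6 = 216 voxels
carve view 1 (along x, YZ-mask fill 13/36): 78 voxels remain
carve view 2 (along z, XY-mask fill 20/36): 48 voxels remain
carve view 3 (along y, XZ-mask fill 20/36): 27 voxels remain

|visual hull| = 27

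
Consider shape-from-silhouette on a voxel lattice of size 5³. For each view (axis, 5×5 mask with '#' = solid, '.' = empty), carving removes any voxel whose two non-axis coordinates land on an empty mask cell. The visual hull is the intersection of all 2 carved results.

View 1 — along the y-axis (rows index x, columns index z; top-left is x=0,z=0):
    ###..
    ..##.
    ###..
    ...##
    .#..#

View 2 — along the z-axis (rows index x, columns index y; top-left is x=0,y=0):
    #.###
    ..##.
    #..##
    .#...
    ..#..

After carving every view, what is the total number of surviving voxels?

voxel count = 29

initial block: 5^3 = 125
[1] y-view keeps 12 columns → grid now 60
[2] z-view keeps 11 columns → grid now 29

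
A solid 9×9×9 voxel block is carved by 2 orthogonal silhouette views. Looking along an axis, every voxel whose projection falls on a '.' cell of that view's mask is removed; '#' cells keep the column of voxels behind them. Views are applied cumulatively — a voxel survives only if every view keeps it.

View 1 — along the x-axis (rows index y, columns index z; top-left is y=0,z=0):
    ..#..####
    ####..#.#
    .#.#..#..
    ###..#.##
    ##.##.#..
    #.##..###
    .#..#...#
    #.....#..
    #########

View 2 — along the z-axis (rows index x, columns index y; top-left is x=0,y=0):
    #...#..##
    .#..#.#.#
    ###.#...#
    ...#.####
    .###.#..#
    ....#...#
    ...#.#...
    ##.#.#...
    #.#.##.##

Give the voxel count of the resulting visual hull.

before carving: 729 voxels (9×9×9)
V1 x: intersect with YZ mask (45 set) -- 405 left
V2 z: intersect with XY mask (37 set) -- 207 left

voxel count = 207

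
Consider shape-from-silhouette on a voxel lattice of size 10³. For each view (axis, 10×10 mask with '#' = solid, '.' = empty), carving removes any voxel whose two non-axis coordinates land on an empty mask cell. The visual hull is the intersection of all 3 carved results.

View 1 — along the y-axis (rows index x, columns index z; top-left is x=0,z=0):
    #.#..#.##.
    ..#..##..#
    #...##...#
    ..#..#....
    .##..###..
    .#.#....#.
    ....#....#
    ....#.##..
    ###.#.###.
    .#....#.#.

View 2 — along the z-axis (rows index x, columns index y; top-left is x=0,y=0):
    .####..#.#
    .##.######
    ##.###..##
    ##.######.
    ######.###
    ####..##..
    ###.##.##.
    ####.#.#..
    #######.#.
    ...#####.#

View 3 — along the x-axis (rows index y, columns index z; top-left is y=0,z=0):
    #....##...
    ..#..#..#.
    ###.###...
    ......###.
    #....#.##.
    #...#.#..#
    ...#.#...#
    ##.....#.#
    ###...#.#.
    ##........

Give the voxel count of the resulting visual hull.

full grid |V| = 1000
  1. axis=1 (XZ plane), |mask|=38  ⇒  voxels=380
  2. axis=2 (XY plane), |mask|=71  ⇒  voxels=275
  3. axis=0 (YZ plane), |mask|=37  ⇒  voxels=109

109 voxels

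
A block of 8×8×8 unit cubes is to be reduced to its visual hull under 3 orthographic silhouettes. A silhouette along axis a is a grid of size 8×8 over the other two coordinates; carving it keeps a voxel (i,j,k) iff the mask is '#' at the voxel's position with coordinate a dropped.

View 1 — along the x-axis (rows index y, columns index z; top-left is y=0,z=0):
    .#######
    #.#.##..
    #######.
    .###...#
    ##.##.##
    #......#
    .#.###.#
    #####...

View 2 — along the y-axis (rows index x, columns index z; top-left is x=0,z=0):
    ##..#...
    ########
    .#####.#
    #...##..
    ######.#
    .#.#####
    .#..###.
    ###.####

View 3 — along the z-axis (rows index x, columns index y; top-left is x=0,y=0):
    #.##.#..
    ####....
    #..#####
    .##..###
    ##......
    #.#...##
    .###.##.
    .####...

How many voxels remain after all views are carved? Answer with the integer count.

remaining voxels: 121

start: 8×8×8 = 512 voxels
after view 1 [x-axis, 40 of 64 cells solid] → remaining = 320
after view 2 [y-axis, 44 of 64 cells solid] → remaining = 224
after view 3 [z-axis, 34 of 64 cells solid] → remaining = 121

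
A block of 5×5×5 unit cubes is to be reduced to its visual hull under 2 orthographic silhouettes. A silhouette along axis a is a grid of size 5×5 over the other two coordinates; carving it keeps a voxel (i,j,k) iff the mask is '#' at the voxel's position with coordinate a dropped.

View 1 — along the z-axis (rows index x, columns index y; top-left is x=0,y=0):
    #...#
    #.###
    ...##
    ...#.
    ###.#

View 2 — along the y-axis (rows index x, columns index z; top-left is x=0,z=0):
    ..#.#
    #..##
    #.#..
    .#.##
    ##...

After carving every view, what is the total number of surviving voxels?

voxel count = 31

start: 5×5×5 = 125 voxels
[1] z-view keeps 13 columns → grid now 65
[2] y-view keeps 12 columns → grid now 31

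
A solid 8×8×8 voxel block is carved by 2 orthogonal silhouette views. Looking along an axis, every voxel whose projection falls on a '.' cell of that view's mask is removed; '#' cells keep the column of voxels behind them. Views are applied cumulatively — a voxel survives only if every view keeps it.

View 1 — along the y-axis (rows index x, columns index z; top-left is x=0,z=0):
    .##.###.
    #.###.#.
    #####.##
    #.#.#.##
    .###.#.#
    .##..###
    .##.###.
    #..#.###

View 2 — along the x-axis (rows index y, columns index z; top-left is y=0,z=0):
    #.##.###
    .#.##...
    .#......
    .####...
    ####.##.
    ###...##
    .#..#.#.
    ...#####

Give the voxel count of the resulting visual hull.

start: 8×8×8 = 512 voxels
step 1: project along y, AND mask (42/64) → |grid| = 336
step 2: project along x, AND mask (33/64) → |grid| = 175

175 voxels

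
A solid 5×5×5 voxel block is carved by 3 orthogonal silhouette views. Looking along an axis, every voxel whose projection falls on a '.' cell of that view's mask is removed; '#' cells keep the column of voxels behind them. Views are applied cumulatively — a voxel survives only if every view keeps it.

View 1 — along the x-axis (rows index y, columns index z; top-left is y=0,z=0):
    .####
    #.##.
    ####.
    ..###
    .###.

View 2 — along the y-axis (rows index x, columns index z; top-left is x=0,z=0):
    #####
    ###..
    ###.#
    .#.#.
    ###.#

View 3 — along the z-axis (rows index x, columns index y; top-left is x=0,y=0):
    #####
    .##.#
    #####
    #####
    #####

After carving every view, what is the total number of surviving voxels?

56 voxels

full grid |V| = 125
carve view 1 (along x, YZ-mask fill 17/25): 85 voxels remain
carve view 2 (along y, XZ-mask fill 18/25): 59 voxels remain
carve view 3 (along z, XY-mask fill 23/25): 56 voxels remain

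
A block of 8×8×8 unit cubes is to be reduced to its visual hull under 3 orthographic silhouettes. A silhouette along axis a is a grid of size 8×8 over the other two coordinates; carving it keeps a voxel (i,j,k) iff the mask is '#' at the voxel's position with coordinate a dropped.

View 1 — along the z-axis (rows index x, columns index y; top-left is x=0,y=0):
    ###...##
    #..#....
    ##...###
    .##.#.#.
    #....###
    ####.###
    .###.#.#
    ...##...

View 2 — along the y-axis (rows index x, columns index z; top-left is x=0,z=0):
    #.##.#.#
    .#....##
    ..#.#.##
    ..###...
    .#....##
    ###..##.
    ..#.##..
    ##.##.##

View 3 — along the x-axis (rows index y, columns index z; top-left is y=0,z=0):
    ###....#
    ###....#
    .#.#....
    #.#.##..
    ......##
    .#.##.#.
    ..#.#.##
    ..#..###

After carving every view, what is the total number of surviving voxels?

voxel count = 67

full grid |V| = 512
V1 z: intersect with XY mask (34 set) -- 272 left
V2 y: intersect with XZ mask (32 set) -- 137 left
V3 x: intersect with YZ mask (28 set) -- 67 left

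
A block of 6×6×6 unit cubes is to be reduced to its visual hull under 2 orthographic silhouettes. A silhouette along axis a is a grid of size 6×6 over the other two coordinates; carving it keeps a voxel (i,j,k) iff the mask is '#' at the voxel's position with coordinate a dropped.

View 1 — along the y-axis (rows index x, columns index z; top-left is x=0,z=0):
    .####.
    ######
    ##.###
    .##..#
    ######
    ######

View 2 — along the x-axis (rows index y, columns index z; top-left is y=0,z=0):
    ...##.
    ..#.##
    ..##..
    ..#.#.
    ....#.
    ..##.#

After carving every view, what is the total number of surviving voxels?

start: 6×6×6 = 216 voxels
V1 y: intersect with XZ mask (30 set) -- 180 left
V2 x: intersect with YZ mask (13 set) -- 65 left

remaining voxels: 65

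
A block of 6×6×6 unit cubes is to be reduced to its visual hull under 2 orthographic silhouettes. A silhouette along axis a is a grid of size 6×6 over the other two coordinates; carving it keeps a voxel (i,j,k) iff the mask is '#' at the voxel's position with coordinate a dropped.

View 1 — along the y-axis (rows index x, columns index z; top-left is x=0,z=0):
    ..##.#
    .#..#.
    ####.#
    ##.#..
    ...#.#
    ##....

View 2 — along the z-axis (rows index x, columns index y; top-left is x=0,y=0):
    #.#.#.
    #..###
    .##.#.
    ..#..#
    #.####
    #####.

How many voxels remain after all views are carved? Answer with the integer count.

voxel count = 58

before carving: 216 voxels (6×6×6)
  1. axis=1 (XZ plane), |mask|=17  ⇒  voxels=102
  2. axis=2 (XY plane), |mask|=22  ⇒  voxels=58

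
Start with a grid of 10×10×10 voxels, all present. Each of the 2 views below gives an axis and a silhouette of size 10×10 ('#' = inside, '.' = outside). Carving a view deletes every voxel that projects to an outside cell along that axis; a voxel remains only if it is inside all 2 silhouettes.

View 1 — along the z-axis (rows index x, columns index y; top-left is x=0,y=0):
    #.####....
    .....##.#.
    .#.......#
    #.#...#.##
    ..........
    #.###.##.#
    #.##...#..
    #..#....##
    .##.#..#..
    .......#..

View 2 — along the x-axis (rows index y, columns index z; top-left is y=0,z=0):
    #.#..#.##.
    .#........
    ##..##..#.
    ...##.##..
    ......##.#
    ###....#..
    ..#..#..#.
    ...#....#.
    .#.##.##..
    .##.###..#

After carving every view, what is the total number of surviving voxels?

full grid |V| = 1000
after view 1 [z-axis, 35 of 100 cells solid] → remaining = 350
after view 2 [x-axis, 38 of 100 cells solid] → remaining = 141

voxel count = 141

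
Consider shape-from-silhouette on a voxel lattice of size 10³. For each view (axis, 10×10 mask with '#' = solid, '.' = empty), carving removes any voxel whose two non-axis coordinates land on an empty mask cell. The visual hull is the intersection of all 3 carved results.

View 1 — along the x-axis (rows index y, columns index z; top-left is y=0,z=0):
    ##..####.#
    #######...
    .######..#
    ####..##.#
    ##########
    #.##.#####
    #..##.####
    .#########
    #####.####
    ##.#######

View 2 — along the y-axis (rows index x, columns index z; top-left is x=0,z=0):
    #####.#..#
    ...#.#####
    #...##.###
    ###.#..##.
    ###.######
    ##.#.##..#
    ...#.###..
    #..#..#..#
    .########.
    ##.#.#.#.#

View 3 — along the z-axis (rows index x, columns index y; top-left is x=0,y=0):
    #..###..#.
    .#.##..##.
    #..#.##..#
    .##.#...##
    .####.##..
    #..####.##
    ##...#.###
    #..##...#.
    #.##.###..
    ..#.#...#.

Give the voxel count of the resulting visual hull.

full grid |V| = 1000
step 1: project along x, AND mask (80/100) → |grid| = 800
step 2: project along y, AND mask (62/100) → |grid| = 503
step 3: project along z, AND mask (52/100) → |grid| = 265

265 voxels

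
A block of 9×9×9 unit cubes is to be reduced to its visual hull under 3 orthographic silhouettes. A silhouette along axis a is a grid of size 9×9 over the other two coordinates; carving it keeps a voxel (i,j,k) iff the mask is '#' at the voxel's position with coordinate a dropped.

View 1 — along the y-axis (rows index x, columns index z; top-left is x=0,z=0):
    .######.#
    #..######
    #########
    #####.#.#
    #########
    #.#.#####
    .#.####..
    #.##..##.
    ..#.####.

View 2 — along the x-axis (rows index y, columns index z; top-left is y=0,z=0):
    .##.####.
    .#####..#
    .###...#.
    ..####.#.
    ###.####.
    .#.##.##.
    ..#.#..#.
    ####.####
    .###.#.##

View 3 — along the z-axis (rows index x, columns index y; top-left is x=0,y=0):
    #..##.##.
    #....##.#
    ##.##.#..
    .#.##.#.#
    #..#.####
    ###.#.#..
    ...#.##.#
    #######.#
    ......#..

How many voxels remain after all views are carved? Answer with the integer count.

start: 9×9×9 = 729 voxels
[1] y-view keeps 61 columns → grid now 549
[2] x-view keeps 50 columns → grid now 337
[3] z-view keeps 43 columns → grid now 172

|visual hull| = 172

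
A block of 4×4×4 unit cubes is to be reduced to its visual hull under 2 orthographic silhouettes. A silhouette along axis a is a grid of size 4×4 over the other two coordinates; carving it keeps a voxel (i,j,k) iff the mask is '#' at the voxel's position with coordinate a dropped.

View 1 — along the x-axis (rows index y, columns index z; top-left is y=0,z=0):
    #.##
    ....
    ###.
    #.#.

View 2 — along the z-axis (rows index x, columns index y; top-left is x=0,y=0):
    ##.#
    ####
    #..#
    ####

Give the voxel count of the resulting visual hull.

full grid |V| = 64
[1] x-view keeps 8 columns → grid now 32
[2] z-view keeps 13 columns → grid now 26

|visual hull| = 26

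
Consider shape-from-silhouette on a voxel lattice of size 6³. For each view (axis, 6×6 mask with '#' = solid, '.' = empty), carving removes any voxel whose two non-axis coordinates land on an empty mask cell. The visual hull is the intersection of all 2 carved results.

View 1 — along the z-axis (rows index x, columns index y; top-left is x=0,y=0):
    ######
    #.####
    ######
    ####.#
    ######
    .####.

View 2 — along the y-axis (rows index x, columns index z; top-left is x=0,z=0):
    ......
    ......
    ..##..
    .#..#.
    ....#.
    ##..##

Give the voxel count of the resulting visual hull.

start: 6×6×6 = 216 voxels
V1 z: intersect with XY mask (32 set) -- 192 left
V2 y: intersect with XZ mask (9 set) -- 44 left

remaining voxels: 44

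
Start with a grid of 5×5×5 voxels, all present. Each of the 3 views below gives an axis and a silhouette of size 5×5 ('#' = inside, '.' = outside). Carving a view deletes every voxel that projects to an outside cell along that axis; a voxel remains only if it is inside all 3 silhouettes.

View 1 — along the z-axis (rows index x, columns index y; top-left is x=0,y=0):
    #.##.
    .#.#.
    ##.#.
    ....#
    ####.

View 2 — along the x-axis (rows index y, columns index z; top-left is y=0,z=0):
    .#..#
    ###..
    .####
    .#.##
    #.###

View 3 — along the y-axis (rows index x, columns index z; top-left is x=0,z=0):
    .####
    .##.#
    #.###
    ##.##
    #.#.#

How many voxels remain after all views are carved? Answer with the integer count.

|visual hull| = 27

initial block: 5^3 = 125
step 1: project along z, AND mask (13/25) → |grid| = 65
step 2: project along x, AND mask (16/25) → |grid| = 39
step 3: project along y, AND mask (18/25) → |grid| = 27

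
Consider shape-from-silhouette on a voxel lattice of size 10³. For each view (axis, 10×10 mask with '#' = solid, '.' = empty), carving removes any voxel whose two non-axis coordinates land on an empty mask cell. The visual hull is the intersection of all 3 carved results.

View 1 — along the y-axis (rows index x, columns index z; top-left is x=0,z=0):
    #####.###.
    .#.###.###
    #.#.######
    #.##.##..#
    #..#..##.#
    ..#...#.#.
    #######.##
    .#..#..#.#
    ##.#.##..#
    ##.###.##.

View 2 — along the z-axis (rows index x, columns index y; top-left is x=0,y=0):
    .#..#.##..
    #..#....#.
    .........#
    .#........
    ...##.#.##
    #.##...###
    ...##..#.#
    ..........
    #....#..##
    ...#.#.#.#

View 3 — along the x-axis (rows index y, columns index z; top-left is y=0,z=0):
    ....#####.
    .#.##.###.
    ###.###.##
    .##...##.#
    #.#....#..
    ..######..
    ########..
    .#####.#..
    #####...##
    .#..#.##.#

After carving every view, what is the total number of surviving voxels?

106 voxels

initial block: 10^3 = 1000
step 1: project along y, AND mask (63/100) → |grid| = 630
step 2: project along z, AND mask (32/100) → |grid| = 198
step 3: project along x, AND mask (59/100) → |grid| = 106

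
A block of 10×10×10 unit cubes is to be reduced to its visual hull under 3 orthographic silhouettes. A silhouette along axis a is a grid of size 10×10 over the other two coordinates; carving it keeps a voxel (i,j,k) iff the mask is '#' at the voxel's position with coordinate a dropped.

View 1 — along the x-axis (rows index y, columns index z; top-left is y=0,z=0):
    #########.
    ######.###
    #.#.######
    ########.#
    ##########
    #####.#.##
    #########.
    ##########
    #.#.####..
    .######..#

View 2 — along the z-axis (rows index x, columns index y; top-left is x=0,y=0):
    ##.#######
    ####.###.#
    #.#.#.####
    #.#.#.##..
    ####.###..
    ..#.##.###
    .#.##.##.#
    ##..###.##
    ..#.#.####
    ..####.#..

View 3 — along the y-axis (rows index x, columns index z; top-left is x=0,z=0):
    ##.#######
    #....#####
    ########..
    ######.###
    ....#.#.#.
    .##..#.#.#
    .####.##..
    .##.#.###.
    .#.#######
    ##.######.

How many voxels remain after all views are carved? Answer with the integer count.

before carving: 1000 voxels (10×10×10)
  1. axis=0 (YZ plane), |mask|=85  ⇒  voxels=850
  2. axis=2 (XY plane), |mask|=66  ⇒  voxels=569
  3. axis=1 (XZ plane), |mask|=68  ⇒  voxels=385

|visual hull| = 385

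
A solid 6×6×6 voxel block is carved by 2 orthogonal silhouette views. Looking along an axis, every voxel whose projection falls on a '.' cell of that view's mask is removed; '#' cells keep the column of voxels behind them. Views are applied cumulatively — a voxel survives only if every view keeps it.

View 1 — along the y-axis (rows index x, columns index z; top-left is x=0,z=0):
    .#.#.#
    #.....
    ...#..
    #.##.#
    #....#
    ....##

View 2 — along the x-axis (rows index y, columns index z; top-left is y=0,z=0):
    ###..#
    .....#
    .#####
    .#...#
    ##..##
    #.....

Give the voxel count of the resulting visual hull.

before carving: 216 voxels (6×6×6)
  1. axis=1 (XZ plane), |mask|=13  ⇒  voxels=78
  2. axis=0 (YZ plane), |mask|=17  ⇒  voxels=40

40 voxels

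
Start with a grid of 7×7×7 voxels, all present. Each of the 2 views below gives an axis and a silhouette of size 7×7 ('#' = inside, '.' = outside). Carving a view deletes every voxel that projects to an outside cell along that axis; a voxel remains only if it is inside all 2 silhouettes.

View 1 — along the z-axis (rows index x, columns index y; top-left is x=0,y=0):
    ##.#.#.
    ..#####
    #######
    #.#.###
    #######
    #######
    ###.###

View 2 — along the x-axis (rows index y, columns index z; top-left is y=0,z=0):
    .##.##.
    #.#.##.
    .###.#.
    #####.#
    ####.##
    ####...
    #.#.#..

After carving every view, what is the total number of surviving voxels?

|visual hull| = 180

start: 7×7×7 = 343 voxels
after view 1 [z-axis, 41 of 49 cells solid] → remaining = 287
after view 2 [x-axis, 31 of 49 cells solid] → remaining = 180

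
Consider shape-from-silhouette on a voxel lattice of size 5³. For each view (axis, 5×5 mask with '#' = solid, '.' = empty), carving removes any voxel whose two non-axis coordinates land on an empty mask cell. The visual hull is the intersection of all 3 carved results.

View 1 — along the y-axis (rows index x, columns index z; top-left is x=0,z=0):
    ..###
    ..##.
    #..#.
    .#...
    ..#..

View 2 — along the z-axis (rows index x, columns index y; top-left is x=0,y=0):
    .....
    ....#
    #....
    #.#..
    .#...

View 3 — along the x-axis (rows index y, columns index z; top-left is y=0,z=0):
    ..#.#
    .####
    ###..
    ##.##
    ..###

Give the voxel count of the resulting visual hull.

4 voxels

initial block: 5^3 = 125
step 1: project along y, AND mask (9/25) → |grid| = 45
step 2: project along z, AND mask (5/25) → |grid| = 7
step 3: project along x, AND mask (16/25) → |grid| = 4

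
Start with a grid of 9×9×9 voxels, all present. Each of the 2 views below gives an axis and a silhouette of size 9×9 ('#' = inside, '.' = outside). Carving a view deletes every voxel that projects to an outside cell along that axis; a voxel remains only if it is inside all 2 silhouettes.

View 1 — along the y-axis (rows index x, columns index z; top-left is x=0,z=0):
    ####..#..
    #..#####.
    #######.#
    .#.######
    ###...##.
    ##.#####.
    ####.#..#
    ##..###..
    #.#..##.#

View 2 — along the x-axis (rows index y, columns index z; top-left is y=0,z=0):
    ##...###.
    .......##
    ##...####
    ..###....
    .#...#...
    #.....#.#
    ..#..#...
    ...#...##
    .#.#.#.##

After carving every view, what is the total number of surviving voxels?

start: 9×9×9 = 729 voxels
  1. axis=1 (XZ plane), |mask|=54  ⇒  voxels=486
  2. axis=0 (YZ plane), |mask|=31  ⇒  voxels=184

voxel count = 184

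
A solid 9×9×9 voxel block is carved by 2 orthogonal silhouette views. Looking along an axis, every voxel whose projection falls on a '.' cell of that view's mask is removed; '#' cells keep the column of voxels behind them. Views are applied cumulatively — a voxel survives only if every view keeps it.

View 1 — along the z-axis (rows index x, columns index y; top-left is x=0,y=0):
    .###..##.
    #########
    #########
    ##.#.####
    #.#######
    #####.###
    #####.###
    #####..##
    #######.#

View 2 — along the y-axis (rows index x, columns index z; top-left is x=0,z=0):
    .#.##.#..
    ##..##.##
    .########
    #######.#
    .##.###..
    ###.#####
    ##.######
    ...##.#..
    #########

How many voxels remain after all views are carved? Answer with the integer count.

before carving: 729 voxels (9×9×9)
[1] z-view keeps 69 columns → grid now 621
[2] y-view keeps 59 columns → grid now 463

remaining voxels: 463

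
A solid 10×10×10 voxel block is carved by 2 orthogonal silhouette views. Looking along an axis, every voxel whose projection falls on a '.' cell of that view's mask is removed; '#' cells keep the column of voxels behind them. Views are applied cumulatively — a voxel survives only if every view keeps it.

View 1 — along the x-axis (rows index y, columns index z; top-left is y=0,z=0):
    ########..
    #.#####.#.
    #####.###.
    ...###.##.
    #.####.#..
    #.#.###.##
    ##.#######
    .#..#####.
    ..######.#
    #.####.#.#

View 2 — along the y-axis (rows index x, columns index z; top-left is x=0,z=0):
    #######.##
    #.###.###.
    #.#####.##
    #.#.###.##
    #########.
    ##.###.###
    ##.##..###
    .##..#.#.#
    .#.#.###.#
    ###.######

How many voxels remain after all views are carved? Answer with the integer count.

|visual hull| = 526

before carving: 1000 voxels (10×10×10)
V1 x: intersect with YZ mask (70 set) -- 700 left
V2 y: intersect with XZ mask (75 set) -- 526 left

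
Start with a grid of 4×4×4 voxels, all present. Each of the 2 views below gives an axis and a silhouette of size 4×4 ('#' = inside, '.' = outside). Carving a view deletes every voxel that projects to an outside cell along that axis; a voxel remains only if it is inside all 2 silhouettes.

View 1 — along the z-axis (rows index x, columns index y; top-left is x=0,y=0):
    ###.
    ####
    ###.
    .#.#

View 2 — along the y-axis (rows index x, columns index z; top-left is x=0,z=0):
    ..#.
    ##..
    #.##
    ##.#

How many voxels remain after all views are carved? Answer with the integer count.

start: 4×4×4 = 64 voxels
V1 z: intersect with XY mask (12 set) -- 48 left
V2 y: intersect with XZ mask (9 set) -- 26 left

voxel count = 26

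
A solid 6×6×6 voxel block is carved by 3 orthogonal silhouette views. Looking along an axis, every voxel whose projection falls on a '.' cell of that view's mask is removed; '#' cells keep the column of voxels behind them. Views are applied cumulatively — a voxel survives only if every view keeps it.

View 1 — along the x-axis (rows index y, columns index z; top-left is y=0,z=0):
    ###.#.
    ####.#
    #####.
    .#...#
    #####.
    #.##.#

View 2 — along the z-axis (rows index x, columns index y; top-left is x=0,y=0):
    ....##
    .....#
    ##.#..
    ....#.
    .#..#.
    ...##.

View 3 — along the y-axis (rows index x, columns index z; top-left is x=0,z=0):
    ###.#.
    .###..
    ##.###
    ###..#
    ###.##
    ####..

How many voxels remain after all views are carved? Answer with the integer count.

33 voxels

full grid |V| = 216
step 1: project along x, AND mask (25/36) → |grid| = 150
step 2: project along z, AND mask (11/36) → |grid| = 46
step 3: project along y, AND mask (25/36) → |grid| = 33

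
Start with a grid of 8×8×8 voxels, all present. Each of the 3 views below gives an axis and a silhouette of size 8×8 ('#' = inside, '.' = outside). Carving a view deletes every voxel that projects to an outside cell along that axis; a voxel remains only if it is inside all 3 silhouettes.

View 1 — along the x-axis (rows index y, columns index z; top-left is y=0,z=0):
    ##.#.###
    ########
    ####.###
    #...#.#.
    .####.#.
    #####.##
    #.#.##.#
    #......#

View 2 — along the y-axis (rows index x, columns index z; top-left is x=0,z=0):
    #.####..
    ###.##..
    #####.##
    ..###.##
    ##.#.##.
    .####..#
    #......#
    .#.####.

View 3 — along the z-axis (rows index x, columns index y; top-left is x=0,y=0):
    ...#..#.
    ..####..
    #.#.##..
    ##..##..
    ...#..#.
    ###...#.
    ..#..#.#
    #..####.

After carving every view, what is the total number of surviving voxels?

initial block: 8^3 = 512
carve view 1 (along x, YZ-mask fill 43/64): 344 voxels remain
carve view 2 (along y, XZ-mask fill 39/64): 209 voxels remain
carve view 3 (along z, XY-mask fill 28/64): 100 voxels remain

remaining voxels: 100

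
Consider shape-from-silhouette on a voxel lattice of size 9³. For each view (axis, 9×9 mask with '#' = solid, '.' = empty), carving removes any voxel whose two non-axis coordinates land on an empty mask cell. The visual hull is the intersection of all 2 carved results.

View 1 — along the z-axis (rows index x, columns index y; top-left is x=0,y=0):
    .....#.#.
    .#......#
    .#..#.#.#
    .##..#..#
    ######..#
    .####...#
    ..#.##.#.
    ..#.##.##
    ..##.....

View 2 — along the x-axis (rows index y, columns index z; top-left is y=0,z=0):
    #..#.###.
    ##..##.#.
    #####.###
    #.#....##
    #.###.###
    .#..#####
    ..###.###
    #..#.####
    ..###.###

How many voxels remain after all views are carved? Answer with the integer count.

full grid |V| = 729
after view 1 [z-axis, 35 of 81 cells solid] → remaining = 315
after view 2 [x-axis, 53 of 81 cells solid] → remaining = 215

215 voxels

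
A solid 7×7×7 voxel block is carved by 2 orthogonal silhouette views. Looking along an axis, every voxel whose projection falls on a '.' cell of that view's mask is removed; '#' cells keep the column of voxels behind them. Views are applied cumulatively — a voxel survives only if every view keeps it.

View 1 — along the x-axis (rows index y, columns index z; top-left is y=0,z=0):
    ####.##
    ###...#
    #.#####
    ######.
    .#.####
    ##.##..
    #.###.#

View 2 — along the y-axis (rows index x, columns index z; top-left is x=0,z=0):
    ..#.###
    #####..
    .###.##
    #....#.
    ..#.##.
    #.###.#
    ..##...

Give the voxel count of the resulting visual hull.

before carving: 343 voxels (7×7×7)
[1] x-view keeps 36 columns → grid now 252
[2] y-view keeps 26 columns → grid now 133

remaining voxels: 133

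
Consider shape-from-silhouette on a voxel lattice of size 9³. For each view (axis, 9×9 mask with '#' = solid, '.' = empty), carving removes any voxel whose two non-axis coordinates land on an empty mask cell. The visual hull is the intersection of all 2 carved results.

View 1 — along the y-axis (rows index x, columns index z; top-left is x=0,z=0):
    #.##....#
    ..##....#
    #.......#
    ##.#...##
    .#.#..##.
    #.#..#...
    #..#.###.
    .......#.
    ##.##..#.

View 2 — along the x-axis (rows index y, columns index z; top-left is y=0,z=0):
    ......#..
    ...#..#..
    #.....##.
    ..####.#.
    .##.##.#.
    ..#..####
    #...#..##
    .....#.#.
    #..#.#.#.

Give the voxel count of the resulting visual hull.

initial block: 9^3 = 729
V1 y: intersect with XZ mask (32 set) -- 288 left
V2 x: intersect with YZ mask (31 set) -- 112 left

remaining voxels: 112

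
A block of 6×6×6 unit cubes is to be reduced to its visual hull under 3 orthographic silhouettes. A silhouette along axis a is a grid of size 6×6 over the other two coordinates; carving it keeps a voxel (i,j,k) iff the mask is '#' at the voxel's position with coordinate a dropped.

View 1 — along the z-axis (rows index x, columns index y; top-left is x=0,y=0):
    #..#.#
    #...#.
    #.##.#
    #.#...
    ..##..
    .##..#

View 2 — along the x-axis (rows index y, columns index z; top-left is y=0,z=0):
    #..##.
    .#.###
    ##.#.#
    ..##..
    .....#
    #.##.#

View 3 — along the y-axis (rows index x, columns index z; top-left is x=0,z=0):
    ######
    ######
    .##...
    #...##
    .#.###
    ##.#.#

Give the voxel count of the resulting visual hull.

|visual hull| = 34

before carving: 216 voxels (6×6×6)
after view 1 [z-axis, 16 of 36 cells solid] → remaining = 96
after view 2 [x-axis, 18 of 36 cells solid] → remaining = 51
after view 3 [y-axis, 25 of 36 cells solid] → remaining = 34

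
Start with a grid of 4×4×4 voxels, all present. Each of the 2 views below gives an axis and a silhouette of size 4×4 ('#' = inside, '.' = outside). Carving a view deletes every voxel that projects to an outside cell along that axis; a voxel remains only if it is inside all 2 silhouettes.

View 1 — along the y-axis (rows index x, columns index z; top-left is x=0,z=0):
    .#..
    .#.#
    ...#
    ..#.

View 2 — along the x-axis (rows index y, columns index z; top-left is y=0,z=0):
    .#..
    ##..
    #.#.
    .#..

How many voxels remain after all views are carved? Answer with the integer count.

full grid |V| = 64
  1. axis=1 (XZ plane), |mask|=5  ⇒  voxels=20
  2. axis=0 (YZ plane), |mask|=6  ⇒  voxels=7

7 voxels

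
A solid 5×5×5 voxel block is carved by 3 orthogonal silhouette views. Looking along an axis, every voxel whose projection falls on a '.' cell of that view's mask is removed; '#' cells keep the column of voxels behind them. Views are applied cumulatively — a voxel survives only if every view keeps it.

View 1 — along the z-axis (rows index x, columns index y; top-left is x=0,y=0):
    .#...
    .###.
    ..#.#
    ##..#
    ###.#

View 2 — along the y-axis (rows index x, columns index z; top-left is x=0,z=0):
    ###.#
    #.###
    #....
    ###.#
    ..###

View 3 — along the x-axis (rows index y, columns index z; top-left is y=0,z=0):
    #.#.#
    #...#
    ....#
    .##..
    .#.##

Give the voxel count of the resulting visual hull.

initial block: 5^3 = 125
after view 1 [z-axis, 13 of 25 cells solid] → remaining = 65
after view 2 [y-axis, 16 of 25 cells solid] → remaining = 42
after view 3 [x-axis, 11 of 25 cells solid] → remaining = 19

voxel count = 19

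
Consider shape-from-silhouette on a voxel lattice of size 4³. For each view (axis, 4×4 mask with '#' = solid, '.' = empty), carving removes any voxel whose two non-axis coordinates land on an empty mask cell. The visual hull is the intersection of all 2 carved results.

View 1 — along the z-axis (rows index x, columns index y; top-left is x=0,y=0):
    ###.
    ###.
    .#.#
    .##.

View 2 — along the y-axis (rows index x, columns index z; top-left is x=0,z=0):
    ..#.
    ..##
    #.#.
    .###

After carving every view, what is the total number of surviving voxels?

before carving: 64 voxels (4×4×4)
[1] z-view keeps 10 columns → grid now 40
[2] y-view keeps 8 columns → grid now 19

19 voxels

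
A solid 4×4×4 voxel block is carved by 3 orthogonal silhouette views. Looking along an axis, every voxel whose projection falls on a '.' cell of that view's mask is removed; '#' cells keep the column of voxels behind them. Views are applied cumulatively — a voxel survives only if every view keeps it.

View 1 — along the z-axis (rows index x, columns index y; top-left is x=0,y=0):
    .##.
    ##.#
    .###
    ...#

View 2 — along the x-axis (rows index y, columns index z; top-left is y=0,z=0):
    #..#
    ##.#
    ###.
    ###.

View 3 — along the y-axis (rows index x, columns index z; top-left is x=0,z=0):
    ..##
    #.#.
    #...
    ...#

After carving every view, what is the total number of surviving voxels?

voxel count = 9

initial block: 4^3 = 64
step 1: project along z, AND mask (9/16) → |grid| = 36
step 2: project along x, AND mask (11/16) → |grid| = 26
step 3: project along y, AND mask (6/16) → |grid| = 9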